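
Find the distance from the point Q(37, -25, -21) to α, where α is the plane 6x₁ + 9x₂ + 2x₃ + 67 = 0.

d = |6·37 + 9·(-25) + 2·(-21) − (-67)| / √(36 + 81 + 4) = |22| / 11 = 2.

2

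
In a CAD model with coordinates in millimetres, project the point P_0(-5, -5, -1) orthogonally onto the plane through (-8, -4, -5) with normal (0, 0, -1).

(-5, -5, -5)

The perpendicular from P_0 has direction n = (0, 0, -1): r = (-5, -5, -1) + μ(0, 0, -1).
Substitute into the plane: n·(P_0 + μn) = 5 gives 1 + 1μ = 5, so μ = 4.
Foot = (-5, -5, -1) + 4·(0, 0, -1) = (-5, -5, -5).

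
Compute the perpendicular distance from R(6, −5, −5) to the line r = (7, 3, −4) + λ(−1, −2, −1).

Direction vector d = (−1, −2, −1).
AP = (−1, −8, −1), and AP × d = (6, 0, −6).
|AP × d|² = 72 and |d|² = 6, so the distance is √(72/6) = √12 = 2√3.

2√3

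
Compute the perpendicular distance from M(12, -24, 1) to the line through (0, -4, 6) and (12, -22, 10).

A direction vector is d = (12, -18, 4).
AP = (12, -20, -5); AP·d = 484, |AP|² = 569, |d|² = 484.
distance² = |AP|² − (AP·d)²/|d|² = 569 − 234256/484 = 85, so the distance is √85.

√85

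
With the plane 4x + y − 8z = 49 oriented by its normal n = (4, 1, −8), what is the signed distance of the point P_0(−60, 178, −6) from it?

-7

n·P_0 − 49 = -63.
|n| = 9, so the signed distance is -63/9 = -7.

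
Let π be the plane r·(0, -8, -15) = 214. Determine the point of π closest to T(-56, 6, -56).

n = (0, -8, -15), |n|² = 289, and n·T − 214 = 578.
t = 578/289 = 2, so the foot is T − t·n = (-56, 6, -56) − 2·(0, -8, -15) = (-56, 22, -26).

(-56, 22, -26)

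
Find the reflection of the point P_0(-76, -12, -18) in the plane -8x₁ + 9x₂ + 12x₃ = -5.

(-60, -30, -42)

n = (-8, 9, 12), |n|² = 289, n·P_0 − (-5) = 289, so t = 289/289 = 1.
Foot F = P_0 − 1·n = (-68, -21, -30); the reflection is 2F − P_0 = (-60, -30, -42).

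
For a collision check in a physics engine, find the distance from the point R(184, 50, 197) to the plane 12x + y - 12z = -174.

n = (12, 1, -12); n·P − (-174) = 68; |n| = 17; distance = 68/17 = 4.

4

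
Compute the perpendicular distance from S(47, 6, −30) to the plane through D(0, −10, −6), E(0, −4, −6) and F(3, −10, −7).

DE = (0, 6, 0) and DF = (3, 0, −1), so a normal is n = DE × DF = (−6, 0, −18).
Then n·(47, 6, −30) − 108 = 150.
|n| = √(36 + 0 + 324) = 6√10, so the distance is |150|/(6√10) = 5√10/2.

25/√10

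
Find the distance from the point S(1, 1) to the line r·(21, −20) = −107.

108/29

d = |21·1 + (-20)·1 − (-107)| / √(441 + 400) = |108|/29 = 108/29.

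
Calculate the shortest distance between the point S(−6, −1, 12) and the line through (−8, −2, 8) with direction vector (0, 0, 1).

√5

Direction vector d = (0, 0, 1).
AP = (2, 1, 4); AP·d = 4, |AP|² = 21, |d|² = 1.
distance² = |AP|² − (AP·d)²/|d|² = 21 − 16/1 = 5, so the distance is √5.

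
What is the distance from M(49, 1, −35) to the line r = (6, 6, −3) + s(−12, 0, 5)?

Direction vector d = (−12, 0, 5).
AP = (43, −5, −32); AP·d = -676, |AP|² = 2898, |d|² = 169.
distance² = |AP|² − (AP·d)²/|d|² = 2898 − 456976/169 = 194, so the distance is √194.

√194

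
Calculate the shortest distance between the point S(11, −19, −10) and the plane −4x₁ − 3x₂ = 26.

d = |(-4)·11 + (-3)·(-19) − 26| / √(16 + 9 + 0) = |-13| / 5 = 13/5.

13/5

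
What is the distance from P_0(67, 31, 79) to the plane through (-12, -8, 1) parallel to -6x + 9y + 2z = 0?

3

Parallel planes share the normal n = (-6, 9, 2); since (-12, -8, 1) lies on the plane, its equation is -6x + 9y + 2z = 2.
Then n·(67, 31, 79) - 2 = 33.
|n| = √(36 + 81 + 4) = 11, so the distance is |33|/11 = 3.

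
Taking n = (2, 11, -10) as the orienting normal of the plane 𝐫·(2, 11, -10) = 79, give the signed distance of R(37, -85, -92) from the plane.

-4/3

n·R − 79 = -20.
|n| = 15, so the signed distance is -20/15 = -4/3.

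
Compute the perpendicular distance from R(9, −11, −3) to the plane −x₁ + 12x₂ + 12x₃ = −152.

Normal vector n = (−1, 12, 12), and n·(9, −11, −3) − (−152) = −25.
|n| = √(1 + 144 + 144) = 17, so the distance is |-25|/17 = 25/17.

25/17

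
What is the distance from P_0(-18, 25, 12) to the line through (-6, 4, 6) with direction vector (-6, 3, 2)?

6√5

Direction vector d = (-6, 3, 2).
AP = (-12, 21, 6); AP·d = 147, |AP|² = 621, |d|² = 49.
distance² = |AP|² − (AP·d)²/|d|² = 621 − 21609/49 = 180, so the distance is 6√5.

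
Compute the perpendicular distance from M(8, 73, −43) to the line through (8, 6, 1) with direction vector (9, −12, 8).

√1801

Direction vector d = (9, −12, 8).
AP = (0, 67, −44); AP·d = -1156, |AP|² = 6425, |d|² = 289.
distance² = |AP|² − (AP·d)²/|d|² = 6425 − 1336336/289 = 1801, so the distance is √1801.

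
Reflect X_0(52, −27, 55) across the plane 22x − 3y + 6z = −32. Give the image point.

With n = (22, −3, 6), the signed offset is (n·X_0 − (-32))/|n|² = 1587/529 = 3.
X_0' = X_0 − 2t·n = (52, −27, 55) − 6·(22, −3, 6) = (−80, −9, 19).

(-80, -9, 19)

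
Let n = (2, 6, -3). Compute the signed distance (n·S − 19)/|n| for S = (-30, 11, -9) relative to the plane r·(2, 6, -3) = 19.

n·S − 19 = 14.
|n| = 7, so the signed distance is 14/7 = 2.

2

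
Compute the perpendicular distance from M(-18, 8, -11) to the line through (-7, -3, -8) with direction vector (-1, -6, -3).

√205

Direction vector d = (-1, -6, -3).
AP = (-11, 11, -3); AP·d = -46, |AP|² = 251, |d|² = 46.
distance² = |AP|² − (AP·d)²/|d|² = 251 − 2116/46 = 205, so the distance is √205.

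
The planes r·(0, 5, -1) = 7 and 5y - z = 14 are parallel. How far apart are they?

Both planes have normal n = (0, 5, -1), |n| = √26. Any point on the first plane is at distance |14 − 7|/|n| = 7/√26 from the second.

7/√26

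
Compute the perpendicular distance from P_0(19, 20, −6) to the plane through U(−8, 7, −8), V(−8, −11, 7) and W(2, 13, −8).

2√70/35

UV = (0, −18, 15) and UW = (10, 6, 0), so a normal is n = UV × UW = (−90, 150, 180).
n = (−90, 150, 180); n·P − 330 = -120; |n| = 30√70; distance = 120/(30√70) = 2√70/35.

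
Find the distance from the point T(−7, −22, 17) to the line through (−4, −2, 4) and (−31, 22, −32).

17

A direction vector is d = (−27, 24, −36).
AP = (−3, −20, 13), and AP × d = (408, −459, −612).
|AP × d|² = 751689 and |d|² = 2601, so the distance is √(751689/2601) = √289 = 17.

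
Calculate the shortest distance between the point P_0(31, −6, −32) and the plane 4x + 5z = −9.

Normal vector n = (4, 0, 5), and n·(31, −6, −32) − (−9) = −27.
|n| = √(16 + 0 + 25) = √41, so the distance is |-27|/√41 = 27√41/41.

27/√41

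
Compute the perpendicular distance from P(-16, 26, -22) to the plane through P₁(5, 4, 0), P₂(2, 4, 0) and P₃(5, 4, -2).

P₁P₂ = (-3, 0, 0) and P₁P₃ = (0, 0, -2), so a normal is n = P₁P₂ × P₁P₃ = (0, -6, 0).
Then n·(-16, 26, -22) - (-24) = -132.
|n| = √(0 + 36 + 0) = 6, so the distance is |-132|/6 = 22.

22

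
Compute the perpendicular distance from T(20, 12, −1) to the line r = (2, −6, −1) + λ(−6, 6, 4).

18√2

Direction vector d = (−6, 6, 4).
AP = (18, 18, 0), and AP × d = (72, −72, 216).
|AP × d|² = 57024 and |d|² = 88, so the distance is √(57024/88) = √648 = 18√2.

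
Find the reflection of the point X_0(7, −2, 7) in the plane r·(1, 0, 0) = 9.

n = (1, 0, 0), |n|² = 1, n·X_0 − 9 = -2, so t = -2/1 = -2.
Foot F = X_0 − (-2)·n = (9, −2, 7); the reflection is 2F − X_0 = (11, −2, 7).

(11, -2, 7)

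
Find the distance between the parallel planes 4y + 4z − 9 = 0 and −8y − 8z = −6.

3/(2√2)

Divide the second equation by -2 to match normals: 4y + 4z = 3.
With common normal n = (0, 4, 4) (|n| = 4√2), the distance is |9 − 3|/|n| = 6/(4√2) = 3/(2√2).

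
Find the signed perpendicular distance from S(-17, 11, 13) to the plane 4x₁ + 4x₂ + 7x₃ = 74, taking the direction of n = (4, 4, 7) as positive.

n·S − 74 = -7.
|n| = 9, so the signed distance is -7/9.

-7/9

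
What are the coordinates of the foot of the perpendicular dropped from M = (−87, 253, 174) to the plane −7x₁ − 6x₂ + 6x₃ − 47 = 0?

n = (−7, −6, 6), |n|² = 121, and n·M − 47 = 88.
t = 88/121 = 8/11, so the foot is M − t·n = (−87, 253, 174) − (8/11)·(−7, −6, 6) = (−901/11, 2831/11, 1866/11).

(-901/11, 2831/11, 1866/11)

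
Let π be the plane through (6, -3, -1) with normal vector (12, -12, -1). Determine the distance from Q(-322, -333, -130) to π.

The plane has equation n·(r − (6, -3, -1)) = 0, i.e. n·r = 109.
d = |12·(-322) + (-12)·(-333) + (-1)·(-130) − 109| / √(144 + 144 + 1) = |153| / 17 = 9.

9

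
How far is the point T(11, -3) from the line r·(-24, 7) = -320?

d = |(-24)·11 + 7·(-3) − (-320)| / √(576 + 49) = |35|/25 = 7/5.

7/5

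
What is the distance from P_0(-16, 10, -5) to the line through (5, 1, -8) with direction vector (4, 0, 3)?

3√34

Direction vector d = (4, 0, 3).
AP = (-21, 9, 3); AP·d = -75, |AP|² = 531, |d|² = 25.
distance² = |AP|² − (AP·d)²/|d|² = 531 − 5625/25 = 306, so the distance is 3√34.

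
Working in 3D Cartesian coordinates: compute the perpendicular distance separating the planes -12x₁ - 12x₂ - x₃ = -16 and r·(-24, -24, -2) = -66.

Divide the second equation by 2 to match normals: -12x₁ - 12x₂ - x₃ = -33.
Both planes have normal n = (-12, -12, -1), |n| = 17. Any point on the first plane is at distance |(-33) − (-16)|/|n| = 17/17 = 1 from the second.

1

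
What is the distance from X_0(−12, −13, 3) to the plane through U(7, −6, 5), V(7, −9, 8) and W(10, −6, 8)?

UV = (0, −3, 3) and UW = (3, 0, 3), so a normal is n = UV × UW = (−9, 9, 9).
Then n·(−12, −13, 3) − (−72) = 90.
|n| = √(81 + 81 + 81) = 9√3, so the distance is |90|/(9√3) = 10√3/3.

10√3/3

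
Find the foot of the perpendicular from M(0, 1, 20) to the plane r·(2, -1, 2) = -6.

(-10, 6, 10)

The perpendicular from M has direction n = (2, -1, 2): r = (0, 1, 20) + t(2, -1, 2).
Substitute into the plane: n·(M + tn) = -6 gives 39 + 9t = -6, so t = -5.
Foot = (0, 1, 20) + (-5)·(2, -1, 2) = (-10, 6, 10).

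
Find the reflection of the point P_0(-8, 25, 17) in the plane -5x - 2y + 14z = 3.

n = (-5, -2, 14), |n|² = 225, n·P_0 − 3 = 225, so t = 225/225 = 1.
Foot F = P_0 − 1·n = (-3, 27, 3); the reflection is 2F − P_0 = (2, 29, -11).

(2, 29, -11)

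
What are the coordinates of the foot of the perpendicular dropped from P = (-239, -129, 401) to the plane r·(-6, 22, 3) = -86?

n = (-6, 22, 3), |n|² = 529, and n·P − (-86) = -115.
t = -115/529 = -5/23, so the foot is P − t·n = (-239, -129, 401) − (-5/23)·(-6, 22, 3) = (-5527/23, -2857/23, 9238/23).

(-5527/23, -2857/23, 9238/23)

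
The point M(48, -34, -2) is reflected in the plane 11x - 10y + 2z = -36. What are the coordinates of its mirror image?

(-40, 46, -18)

n = (11, -10, 2), |n|² = 225, n·M − (-36) = 900, so t = 900/225 = 4.
Foot F = M − 4·n = (4, 6, -10); the reflection is 2F − M = (-40, 46, -18).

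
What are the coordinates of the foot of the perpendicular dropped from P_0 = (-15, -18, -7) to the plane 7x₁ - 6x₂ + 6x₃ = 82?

(-8, -24, -1)

n = (7, -6, 6), |n|² = 121, and n·P_0 − 82 = -121.
t = -121/121 = -1, so the foot is P_0 − t·n = (-15, -18, -7) − (-1)·(7, -6, 6) = (-8, -24, -1).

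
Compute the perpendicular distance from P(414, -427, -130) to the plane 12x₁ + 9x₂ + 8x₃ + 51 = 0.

d = |12·414 + 9·(-427) + 8·(-130) − (-51)| / √(144 + 81 + 64) = |136| / 17 = 8.

8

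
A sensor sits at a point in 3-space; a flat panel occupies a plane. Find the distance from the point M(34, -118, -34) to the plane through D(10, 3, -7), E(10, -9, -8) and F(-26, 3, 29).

DE = (0, -12, -1) and DF = (-36, 0, 36), so a normal is n = DE × DF = (-432, 36, -432).
d = |(-432)·34 + 36·(-118) + (-432)·(-34) − (-1188)| / √(186624 + 1296 + 186624) = |-3060| / 612 = 5.

5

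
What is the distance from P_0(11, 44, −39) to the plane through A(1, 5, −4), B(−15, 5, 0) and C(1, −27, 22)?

13/21

AB = (−16, 0, 4) and AC = (0, −32, 26), so a normal is n = AB × AC = (128, 416, 512).
Then n·(11, 44, −39) − 160 = −416.
|n| = √(16384 + 173056 + 262144) = 672, so the distance is |-416|/672 = 13/21.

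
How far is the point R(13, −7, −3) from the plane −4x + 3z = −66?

1

Normal vector n = (−4, 0, 3), and n·(13, −7, −3) − (−66) = 5.
|n| = √(16 + 0 + 9) = 5, so the distance is |5|/5 = 1.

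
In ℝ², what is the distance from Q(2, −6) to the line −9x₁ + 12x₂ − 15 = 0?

The normal to the line is n = (−9, 12) with |n| = 15.
|n·Q − 15| = |-90 − 15| = 105, so the distance is 105/15 = 7.

7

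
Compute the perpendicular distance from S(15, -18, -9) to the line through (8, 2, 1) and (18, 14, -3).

A direction vector is d = (10, 12, -4).
AP = (7, -20, -10), and AP × d = (200, -72, 284).
|AP × d|² = 125840 and |d|² = 260, so the distance is √(125840/260) = √484 = 22.

22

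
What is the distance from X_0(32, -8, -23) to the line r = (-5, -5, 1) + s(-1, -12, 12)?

3√185

Direction vector d = (-1, -12, 12).
AP = (37, -3, -24), and AP × d = (-324, -420, -447).
|AP × d|² = 481185 and |d|² = 289, so the distance is √(481185/289) = √1665 = 3√185.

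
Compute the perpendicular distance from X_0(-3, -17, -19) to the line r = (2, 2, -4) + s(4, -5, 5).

√611

Direction vector d = (4, -5, 5).
AP = (-5, -19, -15); AP·d = 0, |AP|² = 611, |d|² = 66.
distance² = |AP|² − (AP·d)²/|d|² = 611 − 0/66 = 611, so the distance is √611.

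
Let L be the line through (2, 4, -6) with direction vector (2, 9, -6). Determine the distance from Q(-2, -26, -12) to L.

6√13

Direction vector d = (2, 9, -6).
AP = (-4, -30, -6); AP·d = -242, |AP|² = 952, |d|² = 121.
distance² = |AP|² − (AP·d)²/|d|² = 952 − 58564/121 = 468, so the distance is 6√13.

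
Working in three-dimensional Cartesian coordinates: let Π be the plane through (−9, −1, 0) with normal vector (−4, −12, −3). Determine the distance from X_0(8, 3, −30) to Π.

2

The plane has equation n·(r − (−9, −1, 0)) = 0, i.e. n·r = 48.
n = (−4, −12, −3); n·P − 48 = -26; |n| = 13; distance = 26/13 = 2.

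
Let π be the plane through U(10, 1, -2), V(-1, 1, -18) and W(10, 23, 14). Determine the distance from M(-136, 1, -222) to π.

4

UV = (-11, 0, -16) and UW = (0, 22, 16), so a normal is n = UV × UW = (352, 176, -242).
d = |352·(-136) + 176·1 + (-242)·(-222) − 4180| / √(123904 + 30976 + 58564) = |1848| / 462 = 4.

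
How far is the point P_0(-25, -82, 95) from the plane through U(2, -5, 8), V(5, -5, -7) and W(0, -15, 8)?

UV = (3, 0, -15) and UW = (-2, -10, 0), so a normal is n = UV × UW = (-150, 30, -30).
Then n·(-25, -82, 95) - (-690) = -870.
|n| = √(22500 + 900 + 900) = 90√3, so the distance is |-870|/(90√3) = 29/(3√3).

29/(3√3)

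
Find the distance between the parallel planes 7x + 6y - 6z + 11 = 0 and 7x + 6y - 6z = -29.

With common normal n = (7, 6, -6) (|n| = 11), the distance is |(-11) − (-29)|/|n| = 18/11.

18/11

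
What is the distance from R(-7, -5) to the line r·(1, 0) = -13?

The normal to the line is n = (1, 0) with |n| = 1.
|n·R − (-13)| = |-7 − (-13)| = 6, so the distance is 6/1 = 6.

6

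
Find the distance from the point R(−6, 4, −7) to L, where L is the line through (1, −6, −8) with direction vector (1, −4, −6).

Direction vector d = (1, −4, −6).
AP = (−7, 10, 1); AP·d = -53, |AP|² = 150, |d|² = 53.
distance² = |AP|² − (AP·d)²/|d|² = 150 − 2809/53 = 97, so the distance is √97.

√97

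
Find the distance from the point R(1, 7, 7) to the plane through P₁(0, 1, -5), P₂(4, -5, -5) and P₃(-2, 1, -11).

P₁P₂ = (4, -6, 0) and P₁P₃ = (-2, 0, -6), so a normal is n = P₁P₂ × P₁P₃ = (36, 24, -12).
Then n·(1, 7, 7) - 84 = 36.
|n| = √(1296 + 576 + 144) = 12√14, so the distance is |36|/(12√14) = 3√14/14.

3/√14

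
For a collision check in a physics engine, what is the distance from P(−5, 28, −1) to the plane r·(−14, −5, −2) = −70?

d = |(-14)·(-5) + (-5)·28 + (-2)·(-1) − (-70)| / √(196 + 25 + 4) = |2| / 15 = 2/15.

2/15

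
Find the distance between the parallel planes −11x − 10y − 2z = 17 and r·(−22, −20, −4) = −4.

Divide the second equation by 2 to match normals: −11x − 10y − 2z = -2.
Both planes have normal n = (−11, −10, −2), |n| = 15. Any point on the first plane is at distance |(-2) − 17|/|n| = 19/15 from the second.

19/15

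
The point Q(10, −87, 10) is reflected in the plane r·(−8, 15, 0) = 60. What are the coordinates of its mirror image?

(-70, 63, 10)

n = (−8, 15, 0), |n|² = 289, n·Q − 60 = -1445, so t = -1445/289 = -5.
Foot F = Q − (-5)·n = (−30, −12, 10); the reflection is 2F − Q = (−70, 63, 10).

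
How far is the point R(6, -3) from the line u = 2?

d = |1·6 + 0·(-3) − 2| / √(1 + 0) = |4|/1 = 4.

4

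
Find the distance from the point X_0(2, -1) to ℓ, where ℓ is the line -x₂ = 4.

d = |0·2 + (-1)·(-1) − 4| / √(0 + 1) = |-3|/1 = 3.

3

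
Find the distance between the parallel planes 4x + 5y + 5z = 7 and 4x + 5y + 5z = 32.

With common normal n = (4, 5, 5) (|n| = √66), the distance is |7 − 32|/|n| = 25/√66.

25/√66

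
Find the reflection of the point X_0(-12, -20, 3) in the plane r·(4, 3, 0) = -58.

n = (4, 3, 0), |n|² = 25, n·X_0 − (-58) = -50, so t = -50/25 = -2.
Foot F = X_0 − (-2)·n = (-4, -14, 3); the reflection is 2F − X_0 = (4, -8, 3).

(4, -8, 3)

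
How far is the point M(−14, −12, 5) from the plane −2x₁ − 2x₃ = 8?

5√2/2

d = |(-2)·(-14) + (-2)·5 − 8| / √(4 + 0 + 4) = |10| / (2√2) = 5√2/2.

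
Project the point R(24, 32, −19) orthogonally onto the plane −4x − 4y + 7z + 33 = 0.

(8, 16, 9)

n = (−4, −4, 7), |n|² = 81, and n·R − (-33) = -324.
t = -324/81 = -4, so the foot is R − t·n = (24, 32, −19) − (-4)·(−4, −4, 7) = (8, 16, 9).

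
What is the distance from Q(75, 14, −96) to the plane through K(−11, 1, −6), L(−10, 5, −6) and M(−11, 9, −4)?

KL = (1, 4, 0) and KM = (0, 8, 2), so a normal is n = KL × KM = (8, −2, 8).
Then n·(75, 14, −96) − (−138) = −58.
|n| = √(64 + 4 + 64) = 2√33, so the distance is |-58|/(2√33) = 29/√33.

29√33/33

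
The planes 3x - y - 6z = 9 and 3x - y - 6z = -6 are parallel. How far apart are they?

With common normal n = (3, -1, -6) (|n| = √46), the distance is |9 − (-6)|/|n| = 15/√46 = 15√46/46.

15√46/46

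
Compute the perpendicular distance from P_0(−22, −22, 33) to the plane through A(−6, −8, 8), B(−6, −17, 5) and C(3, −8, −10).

AB = (0, −9, −3) and AC = (9, 0, −18), so a normal is n = AB × AC = (162, −27, 81).
d = |162·(-22) + (-27)·(-22) + 81·33 − (-108)| / √(26244 + 729 + 6561) = |-189| / (27√46) = 7√46/46.

7√46/46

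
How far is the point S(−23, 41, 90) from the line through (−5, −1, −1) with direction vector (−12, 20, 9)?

Direction vector d = (−12, 20, 9).
AP = (−18, 42, 91), and AP × d = (−1442, −930, 144).
|AP × d|² = 2965000 and |d|² = 625, so the distance is √(2965000/625) = √4744 = 2√1186.

2√1186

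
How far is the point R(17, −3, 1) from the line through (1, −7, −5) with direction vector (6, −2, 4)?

2√21

Direction vector d = (6, −2, 4).
AP = (16, 4, 6), and AP × d = (28, −28, −56).
|AP × d|² = 4704 and |d|² = 56, so the distance is √(4704/56) = √84 = 2√21.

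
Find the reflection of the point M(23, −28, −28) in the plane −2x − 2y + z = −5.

(155/9, -304/9, -226/9)

n = (−2, −2, 1), |n|² = 9, n·M − (-5) = -13, so t = -13/9.
Foot F = M − (-13/9)·n = (181/9, −278/9, −239/9); the reflection is 2F − M = (155/9, −304/9, −226/9).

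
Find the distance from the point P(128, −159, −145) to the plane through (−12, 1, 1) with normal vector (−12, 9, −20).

8

The plane has equation n·(r − (−12, 1, 1)) = 0, i.e. n·r = 133.
Then n·(128, −159, −145) − 133 = −200.
|n| = √(144 + 81 + 400) = 25, so the distance is |-200|/25 = 8.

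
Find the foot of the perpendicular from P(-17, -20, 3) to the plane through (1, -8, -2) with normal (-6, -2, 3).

(1, -14, -6)

n = (-6, -2, 3), |n|² = 49, and n·P − 4 = 147.
t = 147/49 = 3, so the foot is P − t·n = (-17, -20, 3) − 3·(-6, -2, 3) = (1, -14, -6).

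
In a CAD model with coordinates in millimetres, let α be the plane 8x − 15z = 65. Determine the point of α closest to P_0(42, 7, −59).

(10, 7, 1)

n = (8, 0, −15), |n|² = 289, and n·P_0 − 65 = 1156.
t = 1156/289 = 4, so the foot is P_0 − t·n = (42, 7, −59) − 4·(8, 0, −15) = (10, 7, 1).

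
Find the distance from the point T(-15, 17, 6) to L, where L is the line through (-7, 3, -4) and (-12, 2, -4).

√334

A direction vector is d = (-5, -1, 0).
AP = (-8, 14, 10); AP·d = 26, |AP|² = 360, |d|² = 26.
distance² = |AP|² − (AP·d)²/|d|² = 360 − 676/26 = 334, so the distance is √334.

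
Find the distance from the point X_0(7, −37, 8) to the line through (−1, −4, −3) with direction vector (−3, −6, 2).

Direction vector d = (−3, −6, 2).
AP = (8, −33, 11), and AP × d = (0, −49, −147).
|AP × d|² = 24010 and |d|² = 49, so the distance is √(24010/49) = √490 = 7√10.

7√10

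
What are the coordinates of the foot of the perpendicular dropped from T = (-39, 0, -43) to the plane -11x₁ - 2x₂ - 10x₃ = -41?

The perpendicular from T has direction n = (-11, -2, -10): r = (-39, 0, -43) + t(-11, -2, -10).
Substitute into the plane: n·(T + tn) = -41 gives 859 + 225t = -41, so t = -4.
Foot = (-39, 0, -43) + (-4)·(-11, -2, -10) = (5, 8, -3).

(5, 8, -3)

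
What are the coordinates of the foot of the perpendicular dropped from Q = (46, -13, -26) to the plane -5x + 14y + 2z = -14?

The perpendicular from Q has direction n = (-5, 14, 2): r = (46, -13, -26) + λ(-5, 14, 2).
Substitute into the plane: n·(Q + λn) = -14 gives -464 + 225λ = -14, so λ = 2.
Foot = (46, -13, -26) + 2·(-5, 14, 2) = (36, 15, -22).

(36, 15, -22)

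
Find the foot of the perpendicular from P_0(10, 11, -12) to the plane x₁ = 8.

n = (1, 0, 0), |n|² = 1, and n·P_0 − 8 = 2.
t = 2/1 = 2, so the foot is P_0 − t·n = (10, 11, -12) − 2·(1, 0, 0) = (8, 11, -12).

(8, 11, -12)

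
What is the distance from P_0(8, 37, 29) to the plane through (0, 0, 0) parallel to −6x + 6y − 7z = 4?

Parallel planes share the normal n = (−6, 6, −7); since (0, 0, 0) lies on the plane, its equation is −6x + 6y − 7z = 0.
Then n·(8, 37, 29) − 0 = −29.
|n| = √(36 + 36 + 49) = 11, so the distance is |-29|/11 = 29/11.

29/11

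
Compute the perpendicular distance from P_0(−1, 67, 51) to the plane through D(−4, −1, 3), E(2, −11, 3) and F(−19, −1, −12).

21√59/59

DE = (6, −10, 0) and DF = (−15, 0, −15), so a normal is n = DE × DF = (150, 90, −150).
d = |150·(-1) + 90·67 + (-150)·51 − (-1140)| / √(22500 + 8100 + 22500) = |-630| / (30√59) = 21/√59.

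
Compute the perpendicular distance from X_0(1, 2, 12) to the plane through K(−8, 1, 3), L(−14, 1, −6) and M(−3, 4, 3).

KL = (−6, 0, −9) and KM = (5, 3, 0), so a normal is n = KL × KM = (27, −45, −18).
d = |27·1 + (-45)·2 + (-18)·12 − (-315)| / √(729 + 2025 + 324) = |36| / (9√38) = 2√38/19.

2√38/19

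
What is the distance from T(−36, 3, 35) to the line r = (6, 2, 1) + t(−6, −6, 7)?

√985

Direction vector d = (−6, −6, 7).
AP = (−42, 1, 34); AP·d = 484, |AP|² = 2921, |d|² = 121.
distance² = |AP|² − (AP·d)²/|d|² = 2921 − 234256/121 = 985, so the distance is √985.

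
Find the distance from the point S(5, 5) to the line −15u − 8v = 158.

The normal to the line is n = (−15, −8) with |n| = 17.
|n·S − 158| = |-115 − 158| = 273, so the distance is 273/17.

273/17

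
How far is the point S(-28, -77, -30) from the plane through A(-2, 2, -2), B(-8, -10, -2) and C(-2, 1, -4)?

26√21/21

AB = (-6, -12, 0) and AC = (0, -1, -2), so a normal is n = AB × AC = (24, -12, 6).
Then n·(-28, -77, -30) - (-84) = 156.
|n| = √(576 + 144 + 36) = 6√21, so the distance is |156|/(6√21) = 26√21/21.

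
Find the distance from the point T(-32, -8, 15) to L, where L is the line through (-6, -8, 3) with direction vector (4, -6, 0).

Direction vector d = (4, -6, 0).
AP = (-26, 0, 12), and AP × d = (72, 48, 156).
|AP × d|² = 31824 and |d|² = 52, so the distance is √(31824/52) = √612 = 6√17.

6√17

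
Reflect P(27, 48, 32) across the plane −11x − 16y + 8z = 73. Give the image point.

(-17, -16, 64)

With n = (−11, −16, 8), the signed offset is (n·P − 73)/|n|² = -882/441 = -2.
P' = P − 2t·n = (27, 48, 32) − (-4)·(−11, −16, 8) = (−17, −16, 64).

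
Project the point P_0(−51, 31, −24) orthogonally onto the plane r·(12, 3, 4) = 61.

n = (12, 3, 4), |n|² = 169, and n·P_0 − 61 = -676.
t = -676/169 = -4, so the foot is P_0 − t·n = (−51, 31, −24) − (-4)·(12, 3, 4) = (−3, 43, −8).

(-3, 43, -8)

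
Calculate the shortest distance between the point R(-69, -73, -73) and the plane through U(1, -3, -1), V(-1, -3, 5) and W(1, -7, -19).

6

UV = (-2, 0, 6) and UW = (0, -4, -18), so a normal is n = UV × UW = (24, -36, 8).
Then n·(-69, -73, -73) - 124 = 264.
|n| = √(576 + 1296 + 64) = 44, so the distance is |264|/44 = 6.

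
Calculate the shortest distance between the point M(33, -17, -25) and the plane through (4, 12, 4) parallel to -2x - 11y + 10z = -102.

Parallel planes share the normal n = (-2, -11, 10); since (4, 12, 4) lies on the plane, its equation is -2x - 11y + 10z = -100.
d = |(-2)·33 + (-11)·(-17) + 10·(-25) − (-100)| / √(4 + 121 + 100) = |-29| / 15 = 29/15.

29/15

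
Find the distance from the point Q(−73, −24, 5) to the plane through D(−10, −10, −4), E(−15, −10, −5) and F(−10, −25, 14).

DE = (−5, 0, −1) and DF = (0, −15, 18), so a normal is n = DE × DF = (−15, 90, 75).
d = |(-15)·(-73) + 90·(-24) + 75·5 − (-1050)| / √(225 + 8100 + 5625) = |360| / (15√62) = 24/√62.

24/√62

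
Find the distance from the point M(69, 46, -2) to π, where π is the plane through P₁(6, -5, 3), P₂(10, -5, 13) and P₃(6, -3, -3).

19√65/65

P₁P₂ = (4, 0, 10) and P₁P₃ = (0, 2, -6), so a normal is n = P₁P₂ × P₁P₃ = (-20, 24, 8).
Then n·(69, 46, -2) - (-216) = -76.
|n| = √(400 + 576 + 64) = 4√65, so the distance is |-76|/(4√65) = 19√65/65.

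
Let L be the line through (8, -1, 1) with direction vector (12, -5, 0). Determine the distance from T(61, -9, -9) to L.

√269

Direction vector d = (12, -5, 0).
AP = (53, -8, -10), and AP × d = (-50, -120, -169).
|AP × d|² = 45461 and |d|² = 169, so the distance is √(45461/169) = √269.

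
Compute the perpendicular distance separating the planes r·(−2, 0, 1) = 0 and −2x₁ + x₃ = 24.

24/√5

With common normal n = (−2, 0, 1) (|n| = √5), the distance is |0 − 24|/|n| = 24/√5 = 24√5/5.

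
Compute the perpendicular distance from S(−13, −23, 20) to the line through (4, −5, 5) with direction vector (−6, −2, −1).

Direction vector d = (−6, −2, −1).
AP = (−17, −18, 15); AP·d = 123, |AP|² = 838, |d|² = 41.
distance² = |AP|² − (AP·d)²/|d|² = 838 − 15129/41 = 469, so the distance is √469.

√469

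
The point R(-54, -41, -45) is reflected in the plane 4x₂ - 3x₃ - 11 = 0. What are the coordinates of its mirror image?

n = (0, 4, -3), |n|² = 25, n·R − 11 = -40, so t = -40/25 = -8/5.
Foot F = R − (-8/5)·n = (-54, -173/5, -249/5); the reflection is 2F − R = (-54, -141/5, -273/5).

(-54, -141/5, -273/5)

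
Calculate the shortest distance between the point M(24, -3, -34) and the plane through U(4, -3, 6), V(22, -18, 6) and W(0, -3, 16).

UV = (18, -15, 0) and UW = (-4, 0, 10), so a normal is n = UV × UW = (-150, -180, -60).
d = |(-150)·24 + (-180)·(-3) + (-60)·(-34) − (-420)| / √(22500 + 32400 + 3600) = |-600| / (30√65) = 20/√65.

4√65/13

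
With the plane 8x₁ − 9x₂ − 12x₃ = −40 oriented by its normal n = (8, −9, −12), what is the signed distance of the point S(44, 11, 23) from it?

1

n·S − (-40) = 17.
|n| = 17, so the signed distance is 17/17 = 1.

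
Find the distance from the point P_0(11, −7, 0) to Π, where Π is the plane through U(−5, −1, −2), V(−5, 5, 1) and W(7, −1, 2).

UV = (0, 6, 3) and UW = (12, 0, 4), so a normal is n = UV × UW = (24, 36, −72).
n = (24, 36, −72); n·P − (-12) = 24; |n| = 84; distance = 24/84 = 2/7.

2/7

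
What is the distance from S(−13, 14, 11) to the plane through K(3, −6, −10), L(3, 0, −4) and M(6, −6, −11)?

13√19/19

KL = (0, 6, 6) and KM = (3, 0, −1), so a normal is n = KL × KM = (−6, 18, −18).
Then n·(−13, 14, 11) − 54 = 78.
|n| = √(36 + 324 + 324) = 6√19, so the distance is |78|/(6√19) = 13/√19.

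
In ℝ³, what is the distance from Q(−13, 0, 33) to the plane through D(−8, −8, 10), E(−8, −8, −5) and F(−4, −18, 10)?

DE = (0, 0, −15) and DF = (4, −10, 0), so a normal is n = DE × DF = (−150, −60, 0).
d = |(-150)·(-13) + (-60)·0 − 1680| / √(22500 + 3600 + 0) = |270| / (30√29) = 9√29/29.

9√29/29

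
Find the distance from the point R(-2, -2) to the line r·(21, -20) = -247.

d = |21·(-2) + (-20)·(-2) − (-247)| / √(441 + 400) = |245|/29 = 245/29.

245/29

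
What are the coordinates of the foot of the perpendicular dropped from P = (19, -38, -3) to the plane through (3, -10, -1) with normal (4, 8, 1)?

n = (4, 8, 1), |n|² = 81, and n·P − (-69) = -162.
t = -162/81 = -2, so the foot is P − t·n = (19, -38, -3) − (-2)·(4, 8, 1) = (27, -22, -1).

(27, -22, -1)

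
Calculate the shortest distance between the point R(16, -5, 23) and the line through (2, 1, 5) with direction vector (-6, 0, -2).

Direction vector d = (-6, 0, -2).
AP = (14, -6, 18); AP·d = -120, |AP|² = 556, |d|² = 40.
distance² = |AP|² − (AP·d)²/|d|² = 556 − 14400/40 = 196, so the distance is 14.

14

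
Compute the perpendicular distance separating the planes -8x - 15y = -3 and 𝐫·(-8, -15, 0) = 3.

Both planes have normal n = (-8, -15, 0), |n| = 17. Any point on the first plane is at distance |3 − (-3)|/|n| = 6/17 from the second.

6/17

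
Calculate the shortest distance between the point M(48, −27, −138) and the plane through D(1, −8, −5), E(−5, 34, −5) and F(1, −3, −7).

3

DE = (−6, 42, 0) and DF = (0, 5, −2), so a normal is n = DE × DF = (−84, −12, −30).
n = (−84, −12, −30); n·P − 162 = 270; |n| = 90; distance = 270/90 = 3.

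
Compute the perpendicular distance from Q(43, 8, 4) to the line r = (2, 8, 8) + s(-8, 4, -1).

√401

Direction vector d = (-8, 4, -1).
AP = (41, 0, -4), and AP × d = (16, 73, 164).
|AP × d|² = 32481 and |d|² = 81, so the distance is √(32481/81) = √401.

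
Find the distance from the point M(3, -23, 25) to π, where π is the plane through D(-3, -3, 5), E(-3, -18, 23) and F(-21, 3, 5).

8/√65

DE = (0, -15, 18) and DF = (-18, 6, 0), so a normal is n = DE × DF = (-108, -324, -270).
n = (-108, -324, -270); n·P − (-54) = 432; |n| = 54√65; distance = 432/(54√65) = 8√65/65.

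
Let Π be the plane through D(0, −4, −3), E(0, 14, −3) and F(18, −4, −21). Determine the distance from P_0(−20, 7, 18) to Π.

1/√2

DE = (0, 18, 0) and DF = (18, 0, −18), so a normal is n = DE × DF = (−324, 0, −324).
n = (−324, 0, −324); n·P − 972 = -324; |n| = 324√2; distance = 324/(324√2) = √2/2.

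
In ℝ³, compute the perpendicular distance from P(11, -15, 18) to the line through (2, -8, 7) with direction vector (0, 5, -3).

√115

Direction vector d = (0, 5, -3).
AP = (9, -7, 11); AP·d = -68, |AP|² = 251, |d|² = 34.
distance² = |AP|² − (AP·d)²/|d|² = 251 − 4624/34 = 115, so the distance is √115.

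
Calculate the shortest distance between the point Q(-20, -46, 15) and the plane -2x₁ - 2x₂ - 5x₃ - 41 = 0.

16/√33

d = |(-2)·(-20) + (-2)·(-46) + (-5)·15 − 41| / √(4 + 4 + 25) = |16| / √33 = 16/√33.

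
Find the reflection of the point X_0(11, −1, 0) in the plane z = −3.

n = (0, 0, 1), |n|² = 1, n·X_0 − (-3) = 3, so t = 3/1 = 3.
Foot F = X_0 − 3·n = (11, −1, −3); the reflection is 2F − X_0 = (11, −1, −6).

(11, -1, -6)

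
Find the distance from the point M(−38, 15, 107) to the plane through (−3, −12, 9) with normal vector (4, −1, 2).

The plane has equation n·(r − (−3, −12, 9)) = 0, i.e. n·r = 18.
Then n·(−38, 15, 107) − 18 = 29.
|n| = √(16 + 1 + 4) = √21, so the distance is |29|/√21 = 29/√21.

29/√21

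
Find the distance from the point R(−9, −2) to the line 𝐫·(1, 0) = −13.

The normal to the line is n = (1, 0) with |n| = 1.
|n·R − (-13)| = |-9 − (-13)| = 4, so the distance is 4/1 = 4.

4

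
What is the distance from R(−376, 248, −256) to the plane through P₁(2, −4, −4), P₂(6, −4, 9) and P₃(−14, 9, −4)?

6

P₁P₂ = (4, 0, 13) and P₁P₃ = (−16, 13, 0), so a normal is n = P₁P₂ × P₁P₃ = (−169, −208, 52).
d = |(-169)·(-376) + (-208)·248 + 52·(-256) − 286| / √(28561 + 43264 + 2704) = |-1638| / 273 = 6.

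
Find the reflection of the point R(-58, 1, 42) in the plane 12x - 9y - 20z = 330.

(14, -53, -78)

With n = (12, -9, -20), the signed offset is (n·R − 330)/|n|² = -1875/625 = -3.
R' = R − 2t·n = (-58, 1, 42) − (-6)·(12, -9, -20) = (14, -53, -78).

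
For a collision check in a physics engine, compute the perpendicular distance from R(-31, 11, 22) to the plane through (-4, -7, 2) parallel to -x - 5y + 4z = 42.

Parallel planes share the normal n = (-1, -5, 4); since (-4, -7, 2) lies on the plane, its equation is -x - 5y + 4z = 47.
Then n·(-31, 11, 22) - 47 = 17.
|n| = √(1 + 25 + 16) = √42, so the distance is |17|/√42 = 17/√42.

17/√42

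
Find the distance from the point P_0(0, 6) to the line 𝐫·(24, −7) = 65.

d = |24·0 + (-7)·6 − 65| / √(576 + 49) = |-107|/25 = 107/25.

107/25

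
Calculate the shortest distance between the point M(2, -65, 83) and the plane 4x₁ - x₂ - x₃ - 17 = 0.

9/√2

n = (4, -1, -1); n·P − 17 = -27; |n| = 3√2; distance = 27/(3√2) = 9√2/2.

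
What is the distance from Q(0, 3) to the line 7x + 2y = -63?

The normal to the line is n = (7, 2) with |n| = √53.
|n·Q − (-63)| = |6 − (-63)| = 69, so the distance is 69/√53.

69√53/53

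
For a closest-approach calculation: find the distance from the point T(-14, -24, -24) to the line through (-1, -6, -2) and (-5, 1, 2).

A direction vector is d = (-4, 7, 4).
AP = (-13, -18, -22), and AP × d = (82, 140, -163).
|AP × d|² = 52893 and |d|² = 81, so the distance is √(52893/81) = √653.

√653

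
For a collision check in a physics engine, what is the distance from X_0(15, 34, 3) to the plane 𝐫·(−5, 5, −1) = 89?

d = |(-5)·15 + 5·34 + (-1)·3 − 89| / √(25 + 25 + 1) = |3| / √51 = √51/17.

√51/17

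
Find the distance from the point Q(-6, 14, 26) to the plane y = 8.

6

d = |1·14 − 8| / √(0 + 1 + 0) = |6| / 1 = 6.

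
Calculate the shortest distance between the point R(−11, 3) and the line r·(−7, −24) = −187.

192/25

d = |(-7)·(-11) + (-24)·3 − (-187)| / √(49 + 576) = |192|/25 = 192/25.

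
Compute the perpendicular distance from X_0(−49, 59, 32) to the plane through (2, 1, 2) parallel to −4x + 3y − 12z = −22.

18/13

Parallel planes share the normal n = (−4, 3, −12); since (2, 1, 2) lies on the plane, its equation is −4x + 3y − 12z = -29.
Then n·(−49, 59, 32) − (−29) = 18.
|n| = √(16 + 9 + 144) = 13, so the distance is |18|/13 = 18/13.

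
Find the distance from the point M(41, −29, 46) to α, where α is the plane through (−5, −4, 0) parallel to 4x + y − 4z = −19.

25√33/33

Parallel planes share the normal n = (4, 1, −4); since (−5, −4, 0) lies on the plane, its equation is 4x + y − 4z = -24.
Then n·(41, −29, 46) − (−24) = −25.
|n| = √(16 + 1 + 16) = √33, so the distance is |-25|/√33 = 25/√33.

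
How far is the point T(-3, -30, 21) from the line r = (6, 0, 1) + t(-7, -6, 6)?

2√73

Direction vector d = (-7, -6, 6).
AP = (-9, -30, 20), and AP × d = (-60, -86, -156).
|AP × d|² = 35332 and |d|² = 121, so the distance is √(35332/121) = √292 = 2√73.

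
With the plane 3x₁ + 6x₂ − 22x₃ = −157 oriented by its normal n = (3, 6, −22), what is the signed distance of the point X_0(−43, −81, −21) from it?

4/23

n·X_0 − (-157) = 4.
|n| = 23, so the signed distance is 4/23.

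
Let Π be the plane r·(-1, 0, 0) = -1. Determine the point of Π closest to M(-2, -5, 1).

n = (-1, 0, 0), |n|² = 1, and n·M − (-1) = 3.
t = 3/1 = 3, so the foot is M − t·n = (-2, -5, 1) − 3·(-1, 0, 0) = (1, -5, 1).

(1, -5, 1)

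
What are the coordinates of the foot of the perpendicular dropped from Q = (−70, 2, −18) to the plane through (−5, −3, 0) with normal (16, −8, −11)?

n = (16, −8, −11), |n|² = 441, and n·Q − (-56) = -882.
t = -882/441 = -2, so the foot is Q − t·n = (−70, 2, −18) − (-2)·(16, −8, −11) = (−38, −14, −40).

(-38, -14, -40)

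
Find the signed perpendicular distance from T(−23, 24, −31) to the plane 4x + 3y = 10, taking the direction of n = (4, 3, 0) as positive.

n·T − 10 = -30.
|n| = 5, so the signed distance is -30/5 = -6.

-6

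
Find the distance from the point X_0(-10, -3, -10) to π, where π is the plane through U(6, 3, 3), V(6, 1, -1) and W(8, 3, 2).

UV = (0, -2, -4) and UW = (2, 0, -1), so a normal is n = UV × UW = (2, -8, 4).
Then n·(-10, -3, -10) - 0 = -36.
|n| = √(4 + 64 + 16) = 2√21, so the distance is |-36|/(2√21) = 18/√21.

6√21/7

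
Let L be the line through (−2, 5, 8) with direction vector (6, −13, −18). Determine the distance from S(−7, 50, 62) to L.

Direction vector d = (6, −13, −18).
AP = (−5, 45, 54); AP·d = -1587, |AP|² = 4966, |d|² = 529.
distance² = |AP|² − (AP·d)²/|d|² = 4966 − 2518569/529 = 205, so the distance is √205.

√205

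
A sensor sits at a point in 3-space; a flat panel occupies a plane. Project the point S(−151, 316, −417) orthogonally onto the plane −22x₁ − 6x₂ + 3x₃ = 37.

The perpendicular from S has direction n = (−22, −6, 3): r = (−151, 316, −417) + λ(−22, −6, 3).
Substitute into the plane: n·(S + λn) = 37 gives 175 + 529λ = 37, so λ = -6/23.
Foot = (−151, 316, −417) + (-6/23)·(−22, −6, 3) = (−3341/23, 7304/23, −9609/23).

(-3341/23, 7304/23, -9609/23)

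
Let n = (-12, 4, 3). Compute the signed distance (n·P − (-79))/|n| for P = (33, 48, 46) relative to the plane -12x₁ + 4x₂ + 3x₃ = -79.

n·P − (-79) = 13.
|n| = 13, so the signed distance is 13/13 = 1.

1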